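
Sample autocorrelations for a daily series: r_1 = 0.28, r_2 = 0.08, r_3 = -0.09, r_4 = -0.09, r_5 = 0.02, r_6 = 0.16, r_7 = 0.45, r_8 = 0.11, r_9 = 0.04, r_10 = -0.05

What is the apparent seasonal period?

7

The largest autocorrelation is r_7 = 0.45; the remaining lags stay at or below 0.28. The elevated value at lag 1 (0.28), dropping to 0.08 at lag 2, reflects decaying short-term dependence rather than seasonality.
The dominant spike at lag 7 indicates a seasonal period of 7.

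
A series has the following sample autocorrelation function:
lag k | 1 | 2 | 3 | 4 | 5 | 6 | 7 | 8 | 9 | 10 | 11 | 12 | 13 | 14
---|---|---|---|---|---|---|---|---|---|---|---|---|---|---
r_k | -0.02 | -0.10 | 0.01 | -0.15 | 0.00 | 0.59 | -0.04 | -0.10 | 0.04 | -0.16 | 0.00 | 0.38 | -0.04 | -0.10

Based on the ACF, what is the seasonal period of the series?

The largest autocorrelation is r_6 = 0.59, with a weaker echo at lag 12 (0.38); the remaining lags stay at or below 0.04.
The dominant spike at lag 6 indicates a seasonal period of 6.

6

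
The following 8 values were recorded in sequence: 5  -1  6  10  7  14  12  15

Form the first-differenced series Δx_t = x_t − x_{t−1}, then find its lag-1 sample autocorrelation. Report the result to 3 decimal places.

-0.556

First differences Δx: -6, 7, 4, -3, 7, -2, 3
Mean of differences = 1.4286
Numerator Σ(Δx_t−Δx̄)(Δx_{t+1}−Δx̄) = -87.6122
Denominator Σ(Δx_t−Δx̄)² = 157.7143
r_1(Δx) = -87.6122 / 157.7143 = -0.556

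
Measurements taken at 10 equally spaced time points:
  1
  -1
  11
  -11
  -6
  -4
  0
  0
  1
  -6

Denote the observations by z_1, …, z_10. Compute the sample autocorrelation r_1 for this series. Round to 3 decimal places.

Mean z̄ = (1 − 1 + 11 − 11 − 6 − 4 + 0 + 0 + 1 − 6)/10 = -1.5000
Numerator Σ_{t=1}^{9}(z_t−z̄)(z_{t+1}−z̄) = -66.2500
Denominator Σ(z_t−z̄)² = 310.5000
r_1 = -66.2500 / 310.5000 = -0.213

-0.213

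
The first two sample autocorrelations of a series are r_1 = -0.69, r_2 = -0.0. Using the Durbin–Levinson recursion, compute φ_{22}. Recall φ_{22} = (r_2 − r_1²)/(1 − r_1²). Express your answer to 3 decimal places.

-0.909

φ_{22} = (r_2 − r_1²) / (1 − r_1²)
r_1² = (-0.69)² = 0.4761
Numerator = -0.0 − 0.4761 = -0.4761; denominator = 1 − 0.4761 = 0.5239
φ_{22} = -0.4761 / 0.5239 = -0.909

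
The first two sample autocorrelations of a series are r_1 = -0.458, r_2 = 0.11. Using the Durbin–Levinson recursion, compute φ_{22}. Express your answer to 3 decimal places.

-0.126

φ_{22} = (r_2 − r_1²) / (1 − r_1²)
r_1² = (-0.458)² = 0.209764
Numerator = 0.11 − 0.2098 = -0.0998; denominator = 1 − 0.2098 = 0.7902
φ_{22} = -0.0998 / 0.7902 = -0.126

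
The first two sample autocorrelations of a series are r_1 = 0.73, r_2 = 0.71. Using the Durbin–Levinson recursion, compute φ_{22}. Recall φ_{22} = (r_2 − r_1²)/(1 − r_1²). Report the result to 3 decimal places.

0.379

φ_{22} = (r_2 − r_1²) / (1 − r_1²)
r_1² = (0.73)² = 0.5329
Numerator = 0.71 − 0.5329 = 0.1771; denominator = 1 − 0.5329 = 0.4671
φ_{22} = 0.1771 / 0.4671 = 0.379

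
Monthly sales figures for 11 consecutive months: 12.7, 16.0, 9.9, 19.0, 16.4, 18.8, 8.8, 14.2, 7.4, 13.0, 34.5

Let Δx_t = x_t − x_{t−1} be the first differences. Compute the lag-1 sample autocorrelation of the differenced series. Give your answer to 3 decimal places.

First differences Δx: 3.3, -6.1, 9.1, -2.6, 2.4, -10.0, 5.4, -6.8, 5.6, 21.5
Mean of differences = 2.1800
Numerator Σ(Δx_t−Δx̄)(Δx_{t+1}−Δx̄) = -136.1524
Denominator Σ(Δx_t−Δx̄)² = 764.9160
r_1(Δx) = -136.1524 / 764.9160 = -0.178

-0.178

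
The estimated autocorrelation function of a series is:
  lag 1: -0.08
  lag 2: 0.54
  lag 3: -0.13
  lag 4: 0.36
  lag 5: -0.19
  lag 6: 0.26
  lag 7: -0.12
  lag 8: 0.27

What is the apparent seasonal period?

The largest autocorrelation is r_2 = 0.54, with weaker echoes at lags 4 (0.36), 6 (0.26) and 8 (0.27); the remaining lags stay at or below -0.08.
The dominant spike at lag 2 indicates a seasonal period of 2.

2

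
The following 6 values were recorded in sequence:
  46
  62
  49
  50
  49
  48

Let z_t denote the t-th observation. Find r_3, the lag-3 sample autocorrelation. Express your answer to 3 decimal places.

-0.069

Mean z̄ = (46 + 62 + 49 + 50 + 49 + 48)/6 = 50.6667
Deviations from mean: -4.6667, 11.3333, -1.6667, -0.6667, -1.6667, -2.6667
Σ(z_t−z̄)(z_{t+3}−z̄) = (3.1111) + (-18.8889) + (4.4444) = -11.3333
Denominator Σ(z_t−z̄)² = 163.3333
r_3 = -11.3333 / 163.3333 = -0.069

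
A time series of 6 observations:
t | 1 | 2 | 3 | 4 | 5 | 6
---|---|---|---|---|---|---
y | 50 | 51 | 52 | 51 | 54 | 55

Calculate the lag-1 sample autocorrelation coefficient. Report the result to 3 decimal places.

Mean ȳ = (50 + 51 + 52 + 51 + 54 + 55)/6 = 52.1667
Deviations from mean: -2.1667, -1.1667, -0.1667, -1.1667, 1.8333, 2.8333
Numerator Σ_{t=1}^{5}(y_t−ȳ)(y_{t+1}−ȳ) = 5.9722
Denominator Σ(y_t−ȳ)² = 18.8333
r_1 = 5.9722 / 18.8333 = 0.317

0.317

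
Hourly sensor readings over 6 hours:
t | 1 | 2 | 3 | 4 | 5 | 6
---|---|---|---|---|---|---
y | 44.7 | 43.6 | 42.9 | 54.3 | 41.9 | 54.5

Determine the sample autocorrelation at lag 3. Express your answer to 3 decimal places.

-0.178

Mean ȳ = (44.7 + 43.6 + 42.9 + 54.3 + 41.9 + 54.5)/6 = 46.9833
Σ(y_t−ȳ)(y_{t+3}−ȳ) = (-16.7064) + (17.1986) + (-30.6931) = -30.2008
Denominator Σ(y_t−ȳ)² = 169.2083
r_3 = -30.2008 / 169.2083 = -0.178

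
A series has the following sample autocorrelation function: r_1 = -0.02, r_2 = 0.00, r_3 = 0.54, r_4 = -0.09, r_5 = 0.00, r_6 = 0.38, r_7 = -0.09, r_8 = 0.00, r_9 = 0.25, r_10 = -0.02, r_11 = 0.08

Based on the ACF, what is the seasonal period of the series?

3

The largest autocorrelation is r_3 = 0.54, with weaker echoes at lags 6 (0.38) and 9 (0.25); the remaining lags stay at or below 0.08.
The dominant spike at lag 3 indicates a seasonal period of 3.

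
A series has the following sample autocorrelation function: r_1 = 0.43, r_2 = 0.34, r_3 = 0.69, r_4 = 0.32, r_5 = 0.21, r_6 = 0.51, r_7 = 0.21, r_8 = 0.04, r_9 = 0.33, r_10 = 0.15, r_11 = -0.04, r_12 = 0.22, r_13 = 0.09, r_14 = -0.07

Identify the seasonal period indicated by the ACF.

3

The largest autocorrelation is r_3 = 0.69, with a weaker echo at lag 6 (0.51); the remaining lags stay at or below 0.43. The elevated value at lag 1 (0.43), dropping to 0.34 at lag 2, reflects decaying short-term dependence rather than seasonality.
The dominant spike at lag 3 indicates a seasonal period of 3.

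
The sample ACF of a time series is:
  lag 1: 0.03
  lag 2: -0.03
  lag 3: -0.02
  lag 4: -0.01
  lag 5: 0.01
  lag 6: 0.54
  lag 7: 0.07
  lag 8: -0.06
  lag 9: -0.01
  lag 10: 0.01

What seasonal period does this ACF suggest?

The largest autocorrelation is r_6 = 0.54; the remaining lags stay at or below 0.07.
The dominant spike at lag 6 indicates a seasonal period of 6.

6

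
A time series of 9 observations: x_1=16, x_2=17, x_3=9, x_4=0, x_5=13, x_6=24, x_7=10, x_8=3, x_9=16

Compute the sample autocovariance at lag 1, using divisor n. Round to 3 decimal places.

-0.111

Mean x̄ = (16 + 17 + 9 + 0 + 13 + 24 + 10 + 3 + 16)/9 = 12.0000
Σ_{t=1}^{8}(x_t−x̄)(x_{t+1}−x̄) = -1.0000
γ_1 = -1.0000 / 9 = -0.111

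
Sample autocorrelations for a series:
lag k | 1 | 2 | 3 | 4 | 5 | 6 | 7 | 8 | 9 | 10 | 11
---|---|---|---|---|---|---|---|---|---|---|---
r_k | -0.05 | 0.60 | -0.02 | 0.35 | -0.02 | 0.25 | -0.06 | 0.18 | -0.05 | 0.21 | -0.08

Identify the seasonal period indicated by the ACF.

The largest autocorrelation is r_2 = 0.60, with weaker echoes at lags 4 (0.35), 6 (0.25), 8 (0.18) and 10 (0.21); the remaining lags stay at or below -0.02.
The dominant spike at lag 2 indicates a seasonal period of 2.

2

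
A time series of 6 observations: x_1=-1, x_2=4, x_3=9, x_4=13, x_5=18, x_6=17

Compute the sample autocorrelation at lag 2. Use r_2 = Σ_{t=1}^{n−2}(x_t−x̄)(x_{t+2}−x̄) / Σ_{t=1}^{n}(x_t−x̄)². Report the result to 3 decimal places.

Mean x̄ = (-1 + 4 + 9 + 13 + 18 + 17)/6 = 10.0000
Σ(x_t−x̄)(x_{t+2}−x̄) = (11.0000) + (-18.0000) + (-8.0000) + (21.0000) = 6.0000
Denominator Σ(x_t−x̄)² = 280.0000
r_2 = 6.0000 / 280.0000 = 0.021

0.021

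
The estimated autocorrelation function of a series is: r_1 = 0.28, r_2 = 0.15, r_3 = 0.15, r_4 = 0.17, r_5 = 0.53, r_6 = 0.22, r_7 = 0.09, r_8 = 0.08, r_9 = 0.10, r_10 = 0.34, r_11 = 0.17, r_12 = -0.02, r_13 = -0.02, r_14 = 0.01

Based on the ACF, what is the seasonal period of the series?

5

The largest autocorrelation is r_5 = 0.53, with a weaker echo at lag 10 (0.34); the remaining lags stay at or below 0.28. The elevated value at lag 1 (0.28), dropping to 0.15 at lag 2, reflects decaying short-term dependence rather than seasonality.
The dominant spike at lag 5 indicates a seasonal period of 5.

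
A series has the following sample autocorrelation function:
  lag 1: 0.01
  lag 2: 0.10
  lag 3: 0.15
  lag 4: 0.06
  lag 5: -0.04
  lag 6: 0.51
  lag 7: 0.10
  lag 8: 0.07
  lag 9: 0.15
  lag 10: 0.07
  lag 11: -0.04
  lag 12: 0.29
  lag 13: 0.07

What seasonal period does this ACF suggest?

The largest autocorrelation is r_6 = 0.51, with a weaker echo at lag 12 (0.29); the remaining lags stay at or below 0.15.
The dominant spike at lag 6 indicates a seasonal period of 6.

6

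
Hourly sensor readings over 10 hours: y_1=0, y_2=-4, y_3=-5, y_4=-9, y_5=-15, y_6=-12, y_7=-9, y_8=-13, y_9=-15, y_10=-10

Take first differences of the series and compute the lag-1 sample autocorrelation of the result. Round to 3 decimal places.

-0.037

First differences Δy: -4, -1, -4, -6, 3, 3, -4, -2, 5
Mean of differences = -1.1111
Numerator Σ(Δy_t−Δȳ)(Δy_{t+1}−Δȳ) = -4.4568
Denominator Σ(Δy_t−Δȳ)² = 120.8889
r_1(Δy) = -4.4568 / 120.8889 = -0.037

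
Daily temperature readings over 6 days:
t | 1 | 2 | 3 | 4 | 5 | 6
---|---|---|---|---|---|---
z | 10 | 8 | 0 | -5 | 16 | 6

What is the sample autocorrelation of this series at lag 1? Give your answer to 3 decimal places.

-0.177

Mean z̄ = (10 + 8 + 0 − 5 + 16 + 6)/6 = 5.8333
Deviations from mean: 4.1667, 2.1667, -5.8333, -10.8333, 10.1667, 0.1667
Numerator Σ_{t=1}^{5}(z_t−z̄)(z_{t+1}−z̄) = -48.8611
Denominator Σ(z_t−z̄)² = 276.8333
r_1 = -48.8611 / 276.8333 = -0.177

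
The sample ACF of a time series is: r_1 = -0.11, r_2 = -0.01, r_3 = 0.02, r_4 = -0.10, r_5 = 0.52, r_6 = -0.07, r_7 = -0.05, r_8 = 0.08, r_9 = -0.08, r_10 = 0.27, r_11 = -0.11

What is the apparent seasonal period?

The largest autocorrelation is r_5 = 0.52, with a weaker echo at lag 10 (0.27); the remaining lags stay at or below 0.08.
The dominant spike at lag 5 indicates a seasonal period of 5.

5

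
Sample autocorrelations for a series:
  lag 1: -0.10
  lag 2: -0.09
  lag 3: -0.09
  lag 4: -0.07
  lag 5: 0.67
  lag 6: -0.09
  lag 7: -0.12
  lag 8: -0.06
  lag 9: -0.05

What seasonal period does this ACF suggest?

5

The largest autocorrelation is r_5 = 0.67; the remaining lags stay at or below -0.05.
The dominant spike at lag 5 indicates a seasonal period of 5.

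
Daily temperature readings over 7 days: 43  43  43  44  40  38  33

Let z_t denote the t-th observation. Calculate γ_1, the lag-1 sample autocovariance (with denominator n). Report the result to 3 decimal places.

Mean z̄ = (43 + 43 + 43 + 44 + 40 + 38 + 33)/7 = 40.5714
Σ_{t=1}^{6}(z_t−z̄)(z_{t+1}−z̄) = 39.1020
γ_1 = 39.1020 / 7 = 5.586

5.586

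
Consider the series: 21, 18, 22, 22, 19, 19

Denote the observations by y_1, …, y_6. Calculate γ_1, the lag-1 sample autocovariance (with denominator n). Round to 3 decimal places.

-0.532

Mean ȳ = (21 + 18 + 22 + 22 + 19 + 19)/6 = 20.1667
Deviations: 0.8333, -2.1667, 1.8333, 1.8333, -1.1667, -1.1667
Σ_{t=1}^{5}(y_t−ȳ)(y_{t+1}−ȳ) = -3.1944
γ_1 = -3.1944 / 6 = -0.532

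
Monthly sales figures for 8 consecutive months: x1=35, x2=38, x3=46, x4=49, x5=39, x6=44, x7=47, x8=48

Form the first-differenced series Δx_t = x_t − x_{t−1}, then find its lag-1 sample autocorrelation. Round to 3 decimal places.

First differences Δx: 3, 8, 3, -10, 5, 3, 1
Mean of differences = 1.8571
Numerator Σ(Δx_t−Δx̄)(Δx_{t+1}−Δx̄) = -34.1633
Denominator Σ(Δx_t−Δx̄)² = 192.8571
r_1(Δx) = -34.1633 / 192.8571 = -0.177

-0.177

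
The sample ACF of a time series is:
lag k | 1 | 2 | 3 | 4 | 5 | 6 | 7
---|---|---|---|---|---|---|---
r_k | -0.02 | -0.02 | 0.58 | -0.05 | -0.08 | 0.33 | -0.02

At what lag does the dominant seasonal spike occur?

3

The largest autocorrelation is r_3 = 0.58, with a weaker echo at lag 6 (0.33); the remaining lags stay at or below -0.02.
The dominant spike at lag 3 indicates a seasonal period of 3.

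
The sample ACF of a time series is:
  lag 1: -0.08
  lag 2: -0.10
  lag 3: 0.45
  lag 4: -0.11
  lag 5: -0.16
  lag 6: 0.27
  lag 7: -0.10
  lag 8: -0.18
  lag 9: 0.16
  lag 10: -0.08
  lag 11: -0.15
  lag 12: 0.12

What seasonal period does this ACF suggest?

The largest autocorrelation is r_3 = 0.45, with weaker echoes at lags 6 (0.27) and 9 (0.16); the remaining lags stay at or below 0.12.
The dominant spike at lag 3 indicates a seasonal period of 3.

3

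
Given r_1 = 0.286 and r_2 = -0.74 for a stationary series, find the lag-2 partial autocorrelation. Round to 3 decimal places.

-0.895

φ_{22} = (r_2 − r_1²) / (1 − r_1²)
r_1² = (0.286)² = 0.081796
Numerator = -0.74 − 0.0818 = -0.8218; denominator = 1 − 0.0818 = 0.9182
φ_{22} = -0.8218 / 0.9182 = -0.895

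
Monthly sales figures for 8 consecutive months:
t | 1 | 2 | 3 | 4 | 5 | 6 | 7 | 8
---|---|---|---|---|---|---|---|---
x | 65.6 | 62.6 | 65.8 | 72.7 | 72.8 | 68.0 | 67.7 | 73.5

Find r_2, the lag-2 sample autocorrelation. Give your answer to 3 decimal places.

Mean x̄ = (65.6 + 62.6 + 65.8 + 72.7 + 72.8 + 68.0 + 67.7 + 73.5)/8 = 68.5875
Deviations from mean: -2.9875, -5.9875, -2.7875, 4.1125, 4.2125, -0.5875, -0.8875, 4.9125
Numerator Σ_{t=1}^{6}(x_t−x̄)(x_{t+2}−x̄) = -37.0791
Denominator Σ(x_t−x̄)² = 112.4688
r_2 = -37.0791 / 112.4688 = -0.330

-0.330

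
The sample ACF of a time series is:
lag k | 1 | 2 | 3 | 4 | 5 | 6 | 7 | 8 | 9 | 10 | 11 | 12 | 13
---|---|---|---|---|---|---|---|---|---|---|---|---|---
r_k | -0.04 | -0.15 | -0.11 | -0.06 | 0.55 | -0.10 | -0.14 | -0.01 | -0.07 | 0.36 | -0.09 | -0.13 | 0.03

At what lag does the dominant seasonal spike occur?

5

The largest autocorrelation is r_5 = 0.55, with a weaker echo at lag 10 (0.36); the remaining lags stay at or below 0.03.
The dominant spike at lag 5 indicates a seasonal period of 5.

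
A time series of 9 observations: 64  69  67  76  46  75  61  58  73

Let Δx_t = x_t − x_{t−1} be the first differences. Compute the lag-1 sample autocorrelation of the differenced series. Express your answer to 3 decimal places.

First differences Δx: 5, -2, 9, -30, 29, -14, -3, 15
Mean of differences = 1.1250
Numerator Σ(Δx_t−Δx̄)(Δx_{t+1}−Δx̄) = -1565.8906
Denominator Σ(Δx_t−Δx̄)² = 2270.8750
r_1(Δx) = -1565.8906 / 2270.8750 = -0.690

-0.690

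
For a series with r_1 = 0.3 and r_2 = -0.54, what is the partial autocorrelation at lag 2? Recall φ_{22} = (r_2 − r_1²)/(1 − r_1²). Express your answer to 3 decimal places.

-0.692

φ_{22} = (r_2 − r_1²) / (1 − r_1²)
r_1² = (0.3)² = 0.09
Numerator = -0.54 − 0.0900 = -0.6300; denominator = 1 − 0.0900 = 0.9100
φ_{22} = -0.6300 / 0.9100 = -0.692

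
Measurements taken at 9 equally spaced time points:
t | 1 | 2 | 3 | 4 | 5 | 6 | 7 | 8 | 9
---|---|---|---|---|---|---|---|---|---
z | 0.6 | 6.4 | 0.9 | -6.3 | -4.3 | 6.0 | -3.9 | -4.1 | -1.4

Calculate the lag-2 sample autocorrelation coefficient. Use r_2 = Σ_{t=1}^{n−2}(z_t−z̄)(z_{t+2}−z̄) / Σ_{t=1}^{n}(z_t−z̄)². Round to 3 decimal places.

-0.541

Mean z̄ = (0.6 + 6.4 + 0.9 − 6.3 − 4.3 + 6.0 − 3.9 − 4.1 − 1.4)/9 = -0.6778
Σ(z_t−z̄)(z_{t+2}−z̄) = (2.0160) + (-39.7928) + (-5.7151) + (-37.5440) + (11.6716) + (-22.8528) + (2.3272) = -89.8899
Denominator Σ(z_t−z̄)² = 166.1556
r_2 = -89.8899 / 166.1556 = -0.541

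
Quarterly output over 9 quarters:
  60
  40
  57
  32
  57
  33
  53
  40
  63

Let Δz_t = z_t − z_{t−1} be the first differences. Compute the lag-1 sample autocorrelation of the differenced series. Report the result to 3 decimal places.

First differences Δz: -20, 17, -25, 25, -24, 20, -13, 23
Mean of differences = 0.3750
Numerator Σ(Δz_t−Δz̄)(Δz_{t+1}−Δz̄) = -3029.1406
Denominator Σ(Δz_t−Δz̄)² = 3611.8750
r_1(Δz) = -3029.1406 / 3611.8750 = -0.839

-0.839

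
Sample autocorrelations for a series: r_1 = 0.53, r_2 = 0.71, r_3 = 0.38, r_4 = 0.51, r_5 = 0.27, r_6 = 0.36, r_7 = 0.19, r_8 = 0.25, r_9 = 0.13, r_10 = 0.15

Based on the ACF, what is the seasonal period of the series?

2

The largest autocorrelation is r_2 = 0.71; the remaining lags stay at or below 0.53.
The dominant spike at lag 2 indicates a seasonal period of 2.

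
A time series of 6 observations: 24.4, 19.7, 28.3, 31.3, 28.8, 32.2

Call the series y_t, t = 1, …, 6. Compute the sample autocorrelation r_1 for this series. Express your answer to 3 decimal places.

Mean ȳ = (24.4 + 19.7 + 28.3 + 31.3 + 28.8 + 32.2)/6 = 27.4500
Deviations from mean: -3.0500, -7.7500, 0.8500, 3.8500, 1.3500, 4.7500
Σ(y_t−ȳ)(y_{t+1}−ȳ) = (23.6375) + (-6.5875) + (3.2725) + (5.1975) + (6.4125) = 31.9325
Denominator Σ(y_t−ȳ)² = 109.2950
r_1 = 31.9325 / 109.2950 = 0.292

0.292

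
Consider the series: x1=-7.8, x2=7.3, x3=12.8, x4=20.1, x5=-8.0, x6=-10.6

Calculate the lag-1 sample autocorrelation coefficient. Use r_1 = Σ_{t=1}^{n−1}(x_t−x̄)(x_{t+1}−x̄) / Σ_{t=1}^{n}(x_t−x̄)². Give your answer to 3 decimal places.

0.167

Mean x̄ = (-7.8 + 7.3 + 12.8 + 20.1 − 8.0 − 10.6)/6 = 2.3000
Σ(x_t−x̄)(x_{t+1}−x̄) = (-50.5000) + (52.5000) + (186.9000) + (-183.3400) + (132.8700) = 138.4300
Denominator Σ(x_t−x̄)² = 826.6000
r_1 = 138.4300 / 826.6000 = 0.167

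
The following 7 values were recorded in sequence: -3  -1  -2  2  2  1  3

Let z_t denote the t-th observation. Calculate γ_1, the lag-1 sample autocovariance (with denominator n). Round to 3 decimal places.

Mean z̄ = (-3 − 1 − 2 + 2 + 2 + 1 + 3)/7 = 0.2857
Σ_{t=1}^{6}(z_t−z̄)(z_{t+1}−z̄) = 9.3469
γ_1 = 9.3469 / 7 = 1.335

1.335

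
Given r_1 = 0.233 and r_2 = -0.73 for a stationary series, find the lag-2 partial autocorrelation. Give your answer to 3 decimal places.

φ_{22} = (r_2 − r_1²) / (1 − r_1²)
r_1² = (0.233)² = 0.054289
Numerator = -0.73 − 0.0543 = -0.7843; denominator = 1 − 0.0543 = 0.9457
φ_{22} = -0.7843 / 0.9457 = -0.829

-0.829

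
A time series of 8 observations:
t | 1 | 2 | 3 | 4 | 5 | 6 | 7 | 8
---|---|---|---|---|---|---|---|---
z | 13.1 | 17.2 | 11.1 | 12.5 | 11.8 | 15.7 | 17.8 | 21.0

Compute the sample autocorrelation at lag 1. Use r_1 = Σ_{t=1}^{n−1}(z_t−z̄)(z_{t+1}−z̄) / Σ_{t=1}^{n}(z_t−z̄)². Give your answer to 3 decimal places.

Mean z̄ = (13.1 + 17.2 + 11.1 + 12.5 + 11.8 + 15.7 + 17.8 + 21.0)/8 = 15.0250
Deviations from mean: -1.9250, 2.1750, -3.9250, -2.5250, -3.2250, 0.6750, 2.7750, 5.9750
Numerator Σ_{t=1}^{7}(z_t−z̄)(z_{t+1}−z̄) = 21.6069
Denominator Σ(z_t−z̄)² = 84.4750
r_1 = 21.6069 / 84.4750 = 0.256

0.256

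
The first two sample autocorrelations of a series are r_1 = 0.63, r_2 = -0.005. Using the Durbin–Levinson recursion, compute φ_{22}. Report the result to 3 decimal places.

-0.666

φ_{22} = (r_2 − r_1²) / (1 − r_1²)
r_1² = (0.63)² = 0.3969
Numerator = -0.005 − 0.3969 = -0.4019; denominator = 1 − 0.3969 = 0.6031
φ_{22} = -0.4019 / 0.6031 = -0.666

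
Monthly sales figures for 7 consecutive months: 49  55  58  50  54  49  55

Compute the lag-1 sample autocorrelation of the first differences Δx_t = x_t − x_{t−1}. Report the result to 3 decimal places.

-0.461

First differences Δx: 6, 3, -8, 4, -5, 6
Mean of differences = 1.0000
Numerator Σ(Δx_t−Δx̄)(Δx_{t+1}−Δx̄) = -83.0000
Denominator Σ(Δx_t−Δx̄)² = 180.0000
r_1(Δx) = -83.0000 / 180.0000 = -0.461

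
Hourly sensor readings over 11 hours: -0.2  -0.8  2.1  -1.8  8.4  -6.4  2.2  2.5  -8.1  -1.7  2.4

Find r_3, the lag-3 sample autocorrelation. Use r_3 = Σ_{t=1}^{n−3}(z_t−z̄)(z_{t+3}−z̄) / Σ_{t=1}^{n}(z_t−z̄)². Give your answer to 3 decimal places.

0.253

Mean z̄ = (-0.2 − 0.8 + 2.1 − 1.8 + 8.4 − 6.4 + 2.2 + 2.5 − 8.1 − 1.7 + 2.4)/11 = -0.1273
Numerator Σ_{t=1}^{8}(z_t−z̄)(z_{t+3}−z̄) = 51.9150
Denominator Σ(z_t−z̄)² = 205.0218
r_3 = 51.9150 / 205.0218 = 0.253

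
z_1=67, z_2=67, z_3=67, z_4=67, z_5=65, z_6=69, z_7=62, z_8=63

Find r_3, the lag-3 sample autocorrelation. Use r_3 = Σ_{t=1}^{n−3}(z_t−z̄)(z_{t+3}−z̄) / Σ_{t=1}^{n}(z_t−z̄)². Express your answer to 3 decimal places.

Mean z̄ = (67 + 67 + 67 + 67 + 65 + 69 + 62 + 63)/8 = 65.8750
Deviations from mean: 1.1250, 1.1250, 1.1250, 1.1250, -0.8750, 3.1250, -3.8750, -2.8750
Σ(z_t−z̄)(z_{t+3}−z̄) = (1.2656) + (-0.9844) + (3.5156) + (-4.3594) + (2.5156) = 1.9531
Denominator Σ(z_t−z̄)² = 38.8750
r_3 = 1.9531 / 38.8750 = 0.050

0.050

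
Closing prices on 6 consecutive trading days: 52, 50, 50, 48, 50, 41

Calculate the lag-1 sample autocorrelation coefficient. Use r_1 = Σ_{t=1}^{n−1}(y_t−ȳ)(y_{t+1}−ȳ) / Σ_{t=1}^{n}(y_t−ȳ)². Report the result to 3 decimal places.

-0.070

Mean ȳ = (52 + 50 + 50 + 48 + 50 + 41)/6 = 48.5000
Deviations from mean: 3.5000, 1.5000, 1.5000, -0.5000, 1.5000, -7.5000
Σ(y_t−ȳ)(y_{t+1}−ȳ) = (5.2500) + (2.2500) + (-0.7500) + (-0.7500) + (-11.2500) = -5.2500
Denominator Σ(y_t−ȳ)² = 75.5000
r_1 = -5.2500 / 75.5000 = -0.070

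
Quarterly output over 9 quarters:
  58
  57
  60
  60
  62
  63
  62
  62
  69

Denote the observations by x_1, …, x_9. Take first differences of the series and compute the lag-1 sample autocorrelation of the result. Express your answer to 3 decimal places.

-0.216

First differences Δx: -1, 3, 0, 2, 1, -1, 0, 7
Mean of differences = 1.3750
Numerator Σ(Δx_t−Δx̄)(Δx_{t+1}−Δx̄) = -10.7656
Denominator Σ(Δx_t−Δx̄)² = 49.8750
r_1(Δx) = -10.7656 / 49.8750 = -0.216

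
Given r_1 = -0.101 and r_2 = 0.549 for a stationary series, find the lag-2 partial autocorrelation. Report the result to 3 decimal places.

φ_{22} = (r_2 − r_1²) / (1 − r_1²)
r_1² = (-0.101)² = 0.010201
Numerator = 0.549 − 0.0102 = 0.5388; denominator = 1 − 0.0102 = 0.9898
φ_{22} = 0.5388 / 0.9898 = 0.544

0.544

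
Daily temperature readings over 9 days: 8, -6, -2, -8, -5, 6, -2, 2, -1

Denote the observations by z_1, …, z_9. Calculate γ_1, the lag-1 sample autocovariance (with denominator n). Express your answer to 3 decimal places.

-4.680

Mean z̄ = (8 − 6 − 2 − 8 − 5 + 6 − 2 + 2 − 1)/9 = -0.8889
Σ_{t=1}^{8}(z_t−z̄)(z_{t+1}−z̄) = -42.1235
γ_1 = -42.1235 / 9 = -4.680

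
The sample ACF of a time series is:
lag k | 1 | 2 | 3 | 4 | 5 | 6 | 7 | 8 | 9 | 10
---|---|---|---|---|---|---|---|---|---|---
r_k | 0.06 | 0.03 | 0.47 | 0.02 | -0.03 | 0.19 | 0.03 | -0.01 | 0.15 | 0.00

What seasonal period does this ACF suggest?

The largest autocorrelation is r_3 = 0.47, with weaker echoes at lags 6 (0.19) and 9 (0.15); the remaining lags stay at or below 0.06.
The dominant spike at lag 3 indicates a seasonal period of 3.

3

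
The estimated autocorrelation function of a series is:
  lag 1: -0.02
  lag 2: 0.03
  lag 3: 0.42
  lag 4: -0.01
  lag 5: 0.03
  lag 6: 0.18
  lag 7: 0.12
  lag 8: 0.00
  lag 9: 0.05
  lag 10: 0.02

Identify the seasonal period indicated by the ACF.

3

The largest autocorrelation is r_3 = 0.42, with a weaker echo at lag 6 (0.18); the remaining lags stay at or below 0.12.
The dominant spike at lag 3 indicates a seasonal period of 3.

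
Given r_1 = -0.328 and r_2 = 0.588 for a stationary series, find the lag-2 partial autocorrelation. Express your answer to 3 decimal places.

0.538

φ_{22} = (r_2 − r_1²) / (1 − r_1²)
r_1² = (-0.328)² = 0.107584
Numerator = 0.588 − 0.1076 = 0.4804; denominator = 1 − 0.1076 = 0.8924
φ_{22} = 0.4804 / 0.8924 = 0.538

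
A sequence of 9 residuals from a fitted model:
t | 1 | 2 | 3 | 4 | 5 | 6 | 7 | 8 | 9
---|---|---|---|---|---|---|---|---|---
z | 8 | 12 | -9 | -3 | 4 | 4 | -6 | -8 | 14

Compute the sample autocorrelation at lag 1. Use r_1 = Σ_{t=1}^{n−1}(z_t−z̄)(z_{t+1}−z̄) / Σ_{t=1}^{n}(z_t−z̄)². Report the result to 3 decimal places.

-0.103

Mean z̄ = (8 + 12 − 9 − 3 + 4 + 4 − 6 − 8 + 14)/9 = 1.7778
Numerator Σ_{t=1}^{8}(z_t−z̄)(z_{t+1}−z̄) = -61.4938
Denominator Σ(z_t−z̄)² = 597.5556
r_1 = -61.4938 / 597.5556 = -0.103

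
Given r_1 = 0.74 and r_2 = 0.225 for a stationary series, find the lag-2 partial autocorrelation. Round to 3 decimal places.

φ_{22} = (r_2 − r_1²) / (1 − r_1²)
r_1² = (0.74)² = 0.5476
Numerator = 0.225 − 0.5476 = -0.3226; denominator = 1 − 0.5476 = 0.4524
φ_{22} = -0.3226 / 0.4524 = -0.713

-0.713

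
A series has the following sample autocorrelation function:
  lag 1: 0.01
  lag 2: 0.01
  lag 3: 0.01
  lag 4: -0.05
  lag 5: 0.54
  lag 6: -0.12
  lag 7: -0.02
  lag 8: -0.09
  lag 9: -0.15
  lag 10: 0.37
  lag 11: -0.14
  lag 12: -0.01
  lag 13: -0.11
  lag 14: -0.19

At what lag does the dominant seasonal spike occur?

5

The largest autocorrelation is r_5 = 0.54, with a weaker echo at lag 10 (0.37); the remaining lags stay at or below 0.01.
The dominant spike at lag 5 indicates a seasonal period of 5.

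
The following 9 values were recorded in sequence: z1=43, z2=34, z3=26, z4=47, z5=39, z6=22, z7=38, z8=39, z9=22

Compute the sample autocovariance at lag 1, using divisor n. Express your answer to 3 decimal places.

Mean z̄ = (43 + 34 + 26 + 47 + 39 + 22 + 38 + 39 + 22)/9 = 34.4444
Σ_{t=1}^{8}(z_t−z̄)(z_{t+1}−z̄) = -190.3086
γ_1 = -190.3086 / 9 = -21.145

-21.145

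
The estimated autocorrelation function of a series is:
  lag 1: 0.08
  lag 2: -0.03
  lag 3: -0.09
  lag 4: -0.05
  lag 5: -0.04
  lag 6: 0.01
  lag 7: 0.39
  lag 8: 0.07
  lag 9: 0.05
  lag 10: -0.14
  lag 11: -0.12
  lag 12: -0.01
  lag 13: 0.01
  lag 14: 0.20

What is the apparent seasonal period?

7

The largest autocorrelation is r_7 = 0.39, with a weaker echo at lag 14 (0.20); the remaining lags stay at or below 0.08.
The dominant spike at lag 7 indicates a seasonal period of 7.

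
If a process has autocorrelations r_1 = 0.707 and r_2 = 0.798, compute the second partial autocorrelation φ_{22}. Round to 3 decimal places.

0.596

φ_{22} = (r_2 − r_1²) / (1 − r_1²)
r_1² = (0.707)² = 0.499849
Numerator = 0.798 − 0.4998 = 0.2982; denominator = 1 − 0.4998 = 0.5002
φ_{22} = 0.2982 / 0.5002 = 0.596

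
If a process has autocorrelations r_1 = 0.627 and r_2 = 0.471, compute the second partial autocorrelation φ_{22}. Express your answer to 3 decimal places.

0.128

φ_{22} = (r_2 − r_1²) / (1 − r_1²)
r_1² = (0.627)² = 0.393129
Numerator = 0.471 − 0.3931 = 0.0779; denominator = 1 − 0.3931 = 0.6069
φ_{22} = 0.0779 / 0.6069 = 0.128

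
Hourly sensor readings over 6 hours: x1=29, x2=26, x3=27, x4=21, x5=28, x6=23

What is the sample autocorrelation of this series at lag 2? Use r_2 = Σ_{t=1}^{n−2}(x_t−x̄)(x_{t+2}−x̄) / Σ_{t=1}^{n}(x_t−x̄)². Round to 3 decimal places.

Mean x̄ = (29 + 26 + 27 + 21 + 28 + 23)/6 = 25.6667
Σ(x_t−x̄)(x_{t+2}−x̄) = (4.4444) + (-1.5556) + (3.1111) + (12.4444) = 18.4444
Denominator Σ(x_t−x̄)² = 47.3333
r_2 = 18.4444 / 47.3333 = 0.390

0.390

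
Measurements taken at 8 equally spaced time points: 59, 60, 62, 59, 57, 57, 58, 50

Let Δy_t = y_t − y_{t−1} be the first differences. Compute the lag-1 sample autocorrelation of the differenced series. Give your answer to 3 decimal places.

-0.143

First differences Δy: 1, 2, -3, -2, 0, 1, -8
Mean of differences = -1.2857
Numerator Σ(Δy_t−Δȳ)(Δy_{t+1}−Δȳ) = -10.2245
Denominator Σ(Δy_t−Δȳ)² = 71.4286
r_1(Δy) = -10.2245 / 71.4286 = -0.143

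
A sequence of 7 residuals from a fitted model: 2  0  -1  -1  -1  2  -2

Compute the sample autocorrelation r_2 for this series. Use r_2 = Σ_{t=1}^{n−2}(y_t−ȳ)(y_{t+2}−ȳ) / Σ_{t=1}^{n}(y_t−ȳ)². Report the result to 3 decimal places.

-0.099

Mean ȳ = (2 + 0 − 1 − 1 − 1 + 2 − 2)/7 = -0.1429
Deviations from mean: 2.1429, 0.1429, -0.8571, -0.8571, -0.8571, 2.1429, -1.8571
Numerator Σ_{t=1}^{5}(y_t−ȳ)(y_{t+2}−ȳ) = -1.4694
Denominator Σ(y_t−ȳ)² = 14.8571
r_2 = -1.4694 / 14.8571 = -0.099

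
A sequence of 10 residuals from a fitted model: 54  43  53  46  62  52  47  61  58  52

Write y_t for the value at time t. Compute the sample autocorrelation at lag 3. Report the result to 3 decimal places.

0.047

Mean ȳ = (54 + 43 + 53 + 46 + 62 + 52 + 47 + 61 + 58 + 52)/10 = 52.8000
Σ(y_t−ȳ)(y_{t+3}−ȳ) = (-8.1600) + (-90.1600) + (-0.1600) + (39.4400) + (75.4400) + (-4.1600) + (4.6400) = 16.8800
Denominator Σ(y_t−ȳ)² = 357.6000
r_3 = 16.8800 / 357.6000 = 0.047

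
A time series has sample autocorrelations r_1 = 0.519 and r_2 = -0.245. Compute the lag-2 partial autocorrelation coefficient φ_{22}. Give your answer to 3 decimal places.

φ_{22} = (r_2 − r_1²) / (1 − r_1²)
r_1² = (0.519)² = 0.269361
Numerator = -0.245 − 0.2694 = -0.5144; denominator = 1 − 0.2694 = 0.7306
φ_{22} = -0.5144 / 0.7306 = -0.704

-0.704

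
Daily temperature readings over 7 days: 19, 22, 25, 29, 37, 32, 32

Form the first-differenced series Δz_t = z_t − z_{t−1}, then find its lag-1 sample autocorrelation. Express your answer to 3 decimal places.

-0.141

First differences Δz: 3, 3, 4, 8, -5, 0
Mean of differences = 2.1667
Numerator Σ(Δz_t−Δz̄)(Δz_{t+1}−Δz̄) = -13.3611
Denominator Σ(Δz_t−Δz̄)² = 94.8333
r_1(Δz) = -13.3611 / 94.8333 = -0.141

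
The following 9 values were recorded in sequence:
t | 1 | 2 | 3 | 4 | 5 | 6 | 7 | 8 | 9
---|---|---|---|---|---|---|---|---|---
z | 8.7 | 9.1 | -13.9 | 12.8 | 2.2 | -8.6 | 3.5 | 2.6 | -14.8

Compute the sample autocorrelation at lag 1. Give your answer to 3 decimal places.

Mean z̄ = (8.7 + 9.1 − 13.9 + 12.8 + 2.2 − 8.6 + 3.5 + 2.6 − 14.8)/9 = 0.1778
Numerator Σ_{t=1}^{8}(z_t−z̄)(z_{t+1}−z̄) = -276.8805
Denominator Σ(z_t−z̄)² = 832.1156
r_1 = -276.8805 / 832.1156 = -0.333

-0.333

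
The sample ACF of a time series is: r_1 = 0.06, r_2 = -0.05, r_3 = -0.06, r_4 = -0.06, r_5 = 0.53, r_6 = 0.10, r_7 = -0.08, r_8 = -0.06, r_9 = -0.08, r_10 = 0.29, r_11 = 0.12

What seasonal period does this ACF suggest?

The largest autocorrelation is r_5 = 0.53, with a weaker echo at lag 10 (0.29); the remaining lags stay at or below 0.12.
The dominant spike at lag 5 indicates a seasonal period of 5.

5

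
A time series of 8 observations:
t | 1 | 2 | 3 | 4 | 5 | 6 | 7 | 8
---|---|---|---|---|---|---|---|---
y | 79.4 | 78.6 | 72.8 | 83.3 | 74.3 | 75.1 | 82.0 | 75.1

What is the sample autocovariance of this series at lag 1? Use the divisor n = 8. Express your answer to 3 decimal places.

-7.864

Mean ȳ = (79.4 + 78.6 + 72.8 + 83.3 + 74.3 + 75.1 + 82.0 + 75.1)/8 = 77.5750
Deviations: 1.8250, 1.0250, -4.7750, 5.7250, -3.2750, -2.4750, 4.4250, -2.4750
Σ_{t=1}^{7}(y_t−ȳ)(y_{t+1}−ȳ) = -62.9081
γ_1 = -62.9081 / 8 = -7.864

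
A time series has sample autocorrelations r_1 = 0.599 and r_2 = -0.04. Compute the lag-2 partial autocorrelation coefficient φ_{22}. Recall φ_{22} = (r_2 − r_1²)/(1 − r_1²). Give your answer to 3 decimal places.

φ_{22} = (r_2 − r_1²) / (1 − r_1²)
r_1² = (0.599)² = 0.358801
Numerator = -0.04 − 0.3588 = -0.3988; denominator = 1 − 0.3588 = 0.6412
φ_{22} = -0.3988 / 0.6412 = -0.622

-0.622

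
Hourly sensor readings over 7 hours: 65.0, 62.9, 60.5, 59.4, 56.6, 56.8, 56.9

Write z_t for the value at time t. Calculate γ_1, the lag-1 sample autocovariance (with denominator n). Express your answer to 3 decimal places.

5.341

Mean z̄ = (65.0 + 62.9 + 60.5 + 59.4 + 56.6 + 56.8 + 56.9)/7 = 59.7286
Σ_{t=1}^{6}(z_t−z̄)(z_{t+1}−z̄) = 37.3849
γ_1 = 37.3849 / 7 = 5.341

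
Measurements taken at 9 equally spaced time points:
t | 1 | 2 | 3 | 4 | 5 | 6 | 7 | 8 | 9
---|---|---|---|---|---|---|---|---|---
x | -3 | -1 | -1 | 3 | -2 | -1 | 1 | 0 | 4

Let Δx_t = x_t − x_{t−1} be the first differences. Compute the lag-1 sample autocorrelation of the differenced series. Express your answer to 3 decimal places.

First differences Δx: 2, 0, 4, -5, 1, 2, -1, 4
Mean of differences = 0.8750
Numerator Σ(Δx_t−Δx̄)(Δx_{t+1}−Δx̄) = -30.6406
Denominator Σ(Δx_t−Δx̄)² = 60.8750
r_1(Δx) = -30.6406 / 60.8750 = -0.503

-0.503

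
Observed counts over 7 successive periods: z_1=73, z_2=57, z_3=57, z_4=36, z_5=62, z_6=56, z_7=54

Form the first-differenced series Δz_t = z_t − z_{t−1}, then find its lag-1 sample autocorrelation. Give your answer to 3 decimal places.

-0.520

First differences Δz: -16, 0, -21, 26, -6, -2
Mean of differences = -3.1667
Numerator Σ(Δz_t−Δz̄)(Δz_{t+1}−Δz̄) = -703.1944
Denominator Σ(Δz_t−Δz̄)² = 1352.8333
r_1(Δz) = -703.1944 / 1352.8333 = -0.520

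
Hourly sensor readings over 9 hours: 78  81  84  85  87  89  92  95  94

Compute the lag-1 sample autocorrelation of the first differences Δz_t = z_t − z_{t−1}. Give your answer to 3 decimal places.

First differences Δz: 3, 3, 1, 2, 2, 3, 3, -1
Mean of differences = 2.0000
Numerator Σ(Δz_t−Δz̄)(Δz_{t+1}−Δz̄) = -2.0000
Denominator Σ(Δz_t−Δz̄)² = 14.0000
r_1(Δz) = -2.0000 / 14.0000 = -0.143

-0.143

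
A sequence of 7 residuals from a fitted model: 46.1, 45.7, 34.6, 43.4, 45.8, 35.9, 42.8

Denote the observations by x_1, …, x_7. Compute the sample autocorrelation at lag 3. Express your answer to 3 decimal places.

Mean x̄ = (46.1 + 45.7 + 34.6 + 43.4 + 45.8 + 35.9 + 42.8)/7 = 42.0429
Numerator Σ_{t=1}^{4}(x_t−x̄)(x_{t+3}−x̄) = 65.9945
Denominator Σ(x_t−x̄)² = 139.4971
r_3 = 65.9945 / 139.4971 = 0.473

0.473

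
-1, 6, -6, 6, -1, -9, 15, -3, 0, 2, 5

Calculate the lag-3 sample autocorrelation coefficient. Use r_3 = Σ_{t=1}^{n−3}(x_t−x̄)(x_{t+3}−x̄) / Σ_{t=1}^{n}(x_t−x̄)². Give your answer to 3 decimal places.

0.309

Mean x̄ = (-1 + 6 − 6 + 6 − 1 − 9 + 15 − 3 + 0 + 2 + 5)/11 = 1.2727
Numerator Σ_{t=1}^{8}(x_t−x̄)(x_{t+3}−x̄) = 134.9587
Denominator Σ(x_t−x̄)² = 436.1818
r_3 = 134.9587 / 436.1818 = 0.309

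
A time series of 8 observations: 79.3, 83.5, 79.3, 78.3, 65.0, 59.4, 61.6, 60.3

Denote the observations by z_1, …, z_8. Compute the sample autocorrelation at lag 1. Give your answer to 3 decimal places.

0.699

Mean z̄ = (79.3 + 83.5 + 79.3 + 78.3 + 65.0 + 59.4 + 61.6 + 60.3)/8 = 70.8375
Numerator Σ_{t=1}^{7}(z_t−z̄)(z_{t+1}−z̄) = 503.6623
Denominator Σ(z_t−z̄)² = 720.5188
r_1 = 503.6623 / 720.5188 = 0.699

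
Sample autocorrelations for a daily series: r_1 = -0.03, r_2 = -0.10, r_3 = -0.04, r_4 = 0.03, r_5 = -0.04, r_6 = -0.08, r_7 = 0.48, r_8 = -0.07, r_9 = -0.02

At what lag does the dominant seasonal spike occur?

The largest autocorrelation is r_7 = 0.48; the remaining lags stay at or below 0.03.
The dominant spike at lag 7 indicates a seasonal period of 7.

7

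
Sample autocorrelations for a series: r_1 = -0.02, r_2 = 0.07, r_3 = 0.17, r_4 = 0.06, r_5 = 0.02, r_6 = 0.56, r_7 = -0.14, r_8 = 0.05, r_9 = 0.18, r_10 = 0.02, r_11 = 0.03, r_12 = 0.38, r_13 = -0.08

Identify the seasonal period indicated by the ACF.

6

The largest autocorrelation is r_6 = 0.56, with a weaker echo at lag 12 (0.38); the remaining lags stay at or below 0.18.
The dominant spike at lag 6 indicates a seasonal period of 6.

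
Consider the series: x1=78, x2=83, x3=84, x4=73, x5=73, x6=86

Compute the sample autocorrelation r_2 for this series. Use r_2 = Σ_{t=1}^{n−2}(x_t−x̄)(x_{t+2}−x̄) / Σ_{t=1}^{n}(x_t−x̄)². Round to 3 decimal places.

-0.625

Mean x̄ = (78 + 83 + 84 + 73 + 73 + 86)/6 = 79.5000
Deviations from mean: -1.5000, 3.5000, 4.5000, -6.5000, -6.5000, 6.5000
Σ(x_t−x̄)(x_{t+2}−x̄) = (-6.7500) + (-22.7500) + (-29.2500) + (-42.2500) = -101.0000
Denominator Σ(x_t−x̄)² = 161.5000
r_2 = -101.0000 / 161.5000 = -0.625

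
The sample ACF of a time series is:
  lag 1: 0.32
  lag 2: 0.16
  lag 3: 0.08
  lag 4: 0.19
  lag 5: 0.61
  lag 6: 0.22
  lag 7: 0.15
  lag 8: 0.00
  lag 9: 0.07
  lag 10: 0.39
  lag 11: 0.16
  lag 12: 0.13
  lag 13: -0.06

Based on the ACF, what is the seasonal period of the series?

5

The largest autocorrelation is r_5 = 0.61, with a weaker echo at lag 10 (0.39); the remaining lags stay at or below 0.32. The elevated value at lag 1 (0.32), dropping to 0.16 at lag 2, reflects decaying short-term dependence rather than seasonality.
The dominant spike at lag 5 indicates a seasonal period of 5.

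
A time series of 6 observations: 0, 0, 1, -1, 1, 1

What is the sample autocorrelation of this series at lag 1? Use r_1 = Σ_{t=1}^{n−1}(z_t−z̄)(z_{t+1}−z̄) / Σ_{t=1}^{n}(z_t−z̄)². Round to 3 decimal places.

Mean z̄ = (0 + 0 + 1 − 1 + 1 + 1)/6 = 0.3333
Deviations from mean: -0.3333, -0.3333, 0.6667, -1.3333, 0.6667, 0.6667
Σ(z_t−z̄)(z_{t+1}−z̄) = (0.1111) + (-0.2222) + (-0.8889) + (-0.8889) + (0.4444) = -1.4444
Denominator Σ(z_t−z̄)² = 3.3333
r_1 = -1.4444 / 3.3333 = -0.433

-0.433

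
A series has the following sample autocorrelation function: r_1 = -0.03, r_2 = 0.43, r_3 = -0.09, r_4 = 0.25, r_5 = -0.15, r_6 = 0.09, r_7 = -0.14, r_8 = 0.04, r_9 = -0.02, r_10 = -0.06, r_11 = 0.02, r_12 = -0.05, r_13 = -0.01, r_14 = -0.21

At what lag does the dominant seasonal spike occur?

2

The largest autocorrelation is r_2 = 0.43, with a weaker echo at lag 4 (0.25); the remaining lags stay at or below 0.09.
The dominant spike at lag 2 indicates a seasonal period of 2.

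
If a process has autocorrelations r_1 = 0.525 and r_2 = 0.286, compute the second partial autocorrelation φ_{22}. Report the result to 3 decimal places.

0.014

φ_{22} = (r_2 − r_1²) / (1 − r_1²)
r_1² = (0.525)² = 0.275625
Numerator = 0.286 − 0.2756 = 0.0104; denominator = 1 − 0.2756 = 0.7244
φ_{22} = 0.0104 / 0.7244 = 0.014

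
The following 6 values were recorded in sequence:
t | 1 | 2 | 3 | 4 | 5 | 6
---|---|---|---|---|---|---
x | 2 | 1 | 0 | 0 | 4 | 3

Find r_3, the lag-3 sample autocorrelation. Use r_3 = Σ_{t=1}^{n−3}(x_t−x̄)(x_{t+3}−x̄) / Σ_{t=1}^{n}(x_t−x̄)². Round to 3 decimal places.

-0.325

Mean x̄ = (2 + 1 + 0 + 0 + 4 + 3)/6 = 1.6667
Deviations from mean: 0.3333, -0.6667, -1.6667, -1.6667, 2.3333, 1.3333
Σ(x_t−x̄)(x_{t+3}−x̄) = (-0.5556) + (-1.5556) + (-2.2222) = -4.3333
Denominator Σ(x_t−x̄)² = 13.3333
r_3 = -4.3333 / 13.3333 = -0.325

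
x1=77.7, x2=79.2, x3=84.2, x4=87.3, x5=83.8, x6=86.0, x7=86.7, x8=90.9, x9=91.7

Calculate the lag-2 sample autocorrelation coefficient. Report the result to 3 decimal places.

Mean x̄ = (77.7 + 79.2 + 84.2 + 87.3 + 83.8 + 86.0 + 86.7 + 90.9 + 91.7)/9 = 85.2778
Σ(x_t−x̄)(x_{t+2}−x̄) = (8.1672) + (-12.2906) + (1.5927) + (1.4605) + (-2.1017) + (4.0605) + (9.1338) = 10.0223
Denominator Σ(x_t−x̄)² = 177.1956
r_2 = 10.0223 / 177.1956 = 0.057

0.057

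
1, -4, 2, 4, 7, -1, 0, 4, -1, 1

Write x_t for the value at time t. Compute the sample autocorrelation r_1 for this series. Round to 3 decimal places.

-0.045

Mean x̄ = (1 − 4 + 2 + 4 + 7 − 1 + 0 + 4 − 1 + 1)/10 = 1.3000
Numerator Σ_{t=1}^{9}(x_t−x̄)(x_{t+1}−x̄) = -3.9900
Denominator Σ(x_t−x̄)² = 88.1000
r_1 = -3.9900 / 88.1000 = -0.045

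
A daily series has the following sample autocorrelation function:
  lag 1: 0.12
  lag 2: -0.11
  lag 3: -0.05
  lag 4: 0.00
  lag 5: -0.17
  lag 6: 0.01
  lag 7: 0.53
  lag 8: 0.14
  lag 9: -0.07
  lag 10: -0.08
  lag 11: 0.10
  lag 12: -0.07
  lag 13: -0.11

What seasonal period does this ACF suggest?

7

The largest autocorrelation is r_7 = 0.53; the remaining lags stay at or below 0.14.
The dominant spike at lag 7 indicates a seasonal period of 7.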